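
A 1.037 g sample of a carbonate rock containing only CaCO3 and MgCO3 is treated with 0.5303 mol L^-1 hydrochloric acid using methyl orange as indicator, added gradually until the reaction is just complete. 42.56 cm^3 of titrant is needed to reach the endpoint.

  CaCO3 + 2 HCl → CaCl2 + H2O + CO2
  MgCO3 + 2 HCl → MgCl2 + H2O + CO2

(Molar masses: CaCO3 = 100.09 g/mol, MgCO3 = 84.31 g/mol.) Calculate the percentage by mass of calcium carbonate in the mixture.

n(HCl) = 0.04256 × 0.5303 = 0.02257 mol
Let x = n(CaCO3), y = n(MgCO3).
Titrant: 2x + 2y = 0.02257;  mass: 100.09x + 84.31y = 1.037
Solving, x = 5.423 × 10^-3 mol, y = 5.861 × 10^-3 mol
mass of CaCO3 = 5.423 × 10^-3 × 100.09 = 0.5428 g
% CaCO3 = 0.5428 / 1.037 × 100 = 52.35 %

52.35 %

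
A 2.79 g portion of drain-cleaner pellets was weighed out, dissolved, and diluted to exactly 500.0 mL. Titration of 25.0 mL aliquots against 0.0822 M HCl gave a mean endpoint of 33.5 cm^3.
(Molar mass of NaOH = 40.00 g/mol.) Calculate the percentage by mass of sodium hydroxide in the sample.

NaOH + HCl → NaCl + H2O
n(HCl) per titration = 0.0335 × 0.0822 = 2.75 × 10^-3 mol
n(NaOH) in each aliquot = 2.75 × 10^-3 mol (1:1 ratio)
n(NaOH) in the whole flask = 2.75 × 10^-3 × 500.0/25.0 = 0.0551 mol
mass of NaOH = 0.0551 × 40.00 = 2.20 g
% NaOH = 2.20 / 2.79 × 100 = 79.0 %

79.0 %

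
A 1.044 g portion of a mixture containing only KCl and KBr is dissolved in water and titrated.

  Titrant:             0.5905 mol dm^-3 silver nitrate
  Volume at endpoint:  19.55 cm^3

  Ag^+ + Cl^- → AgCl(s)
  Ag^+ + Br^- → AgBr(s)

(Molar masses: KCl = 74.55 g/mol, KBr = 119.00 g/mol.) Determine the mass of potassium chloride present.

n(AgNO3) = 0.01955 × 0.5905 = 0.01154 mol
Let x = n(KCl), y = n(KBr).
Titrant: 1x + 1y = 0.01154;  mass: 74.55x + 119.00y = 1.044
Solving, x = 7.419 × 10^-3 mol, y = 4.125 × 10^-3 mol
mass of KCl = 7.419 × 10^-3 × 74.55 = 0.5531 g

0.5531 g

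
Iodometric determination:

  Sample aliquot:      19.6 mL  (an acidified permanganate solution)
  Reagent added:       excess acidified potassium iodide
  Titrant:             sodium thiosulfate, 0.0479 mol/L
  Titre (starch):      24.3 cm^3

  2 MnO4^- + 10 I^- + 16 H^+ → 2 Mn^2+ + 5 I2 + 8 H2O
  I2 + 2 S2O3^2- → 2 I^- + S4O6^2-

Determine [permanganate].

0.0119 mol/L

n(S2O3^2-) = 0.0243 × 0.0479 = 1.16 × 10^-3 mol
n(I2) = n(S2O3^2-)/2 = 5.82 × 10^-4 mol
From the 2:5 ratio, n(MnO4^-) in the aliquot = 2/5 × 5.82 × 10^-4 = 2.33 × 10^-4 mol
[MnO4^-] = 2.33 × 10^-4 / 0.0196 = 0.0119 mol/L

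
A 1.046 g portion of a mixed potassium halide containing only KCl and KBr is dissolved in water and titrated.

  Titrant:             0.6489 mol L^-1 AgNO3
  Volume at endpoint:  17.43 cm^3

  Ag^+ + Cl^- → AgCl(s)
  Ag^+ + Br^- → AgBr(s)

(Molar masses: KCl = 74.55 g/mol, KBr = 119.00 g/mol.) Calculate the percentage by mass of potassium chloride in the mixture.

n(AgNO3) = 0.01743 × 0.6489 = 0.01131 mol
Let x = n(KCl), y = n(KBr).
Titrant: 1x + 1y = 0.01131;  mass: 74.55x + 119.00y = 1.046
Solving, x = 6.748 × 10^-3 mol, y = 4.563 × 10^-3 mol
mass of KCl = 6.748 × 10^-3 × 74.55 = 0.5030 g
% KCl = 0.5030 / 1.046 × 100 = 48.09 %

48.09 %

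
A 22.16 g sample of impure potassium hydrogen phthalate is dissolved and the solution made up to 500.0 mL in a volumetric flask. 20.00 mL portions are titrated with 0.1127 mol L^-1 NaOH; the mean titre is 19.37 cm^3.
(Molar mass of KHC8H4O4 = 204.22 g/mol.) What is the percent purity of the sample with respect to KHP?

KHC8H4O4 + NaOH → KNaC8H4O4 + H2O
n(NaOH) per titration = 0.01937 × 0.1127 = 2.183 × 10^-3 mol
n(KHC8H4O4) in each aliquot = 2.183 × 10^-3 mol (1:1 ratio)
n(KHC8H4O4) in the whole flask = 2.183 × 10^-3 × 500.0/20.00 = 0.05457 mol
mass of KHC8H4O4 = 0.05457 × 204.22 = 11.15 g
% KHC8H4O4 = 11.15 / 22.16 × 100 = 50.29 %

50.29 %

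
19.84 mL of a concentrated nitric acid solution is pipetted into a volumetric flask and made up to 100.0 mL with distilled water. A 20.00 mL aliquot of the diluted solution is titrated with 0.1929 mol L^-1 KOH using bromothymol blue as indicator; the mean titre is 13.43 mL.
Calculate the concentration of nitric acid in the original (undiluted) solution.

HNO3 + KOH → KNO3 + H2O
n(KOH) = 0.01343 × 0.1929 = 2.591 × 10^-3 mol
n(HNO3) in the aliquot = 2.591 × 10^-3 mol (1:1 ratio)
[HNO3]_dilute = 2.591 × 10^-3 / 0.02000 = 0.1295 mol/L
Dilution factor = 100.0 / 19.84 = 5.040
[HNO3]_stock = 0.1295 × 5.040 = 0.6529 mol/L

0.6529 mol/L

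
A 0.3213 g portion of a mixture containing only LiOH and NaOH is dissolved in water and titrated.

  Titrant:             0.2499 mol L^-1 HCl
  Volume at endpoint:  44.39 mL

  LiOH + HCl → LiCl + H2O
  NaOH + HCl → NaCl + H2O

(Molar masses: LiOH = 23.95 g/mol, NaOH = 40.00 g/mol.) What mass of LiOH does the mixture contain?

n(HCl) = 0.04439 × 0.2499 = 0.01109 mol
Let x = n(LiOH), y = n(NaOH).
Titrant: 1x + 1y = 0.01109;  mass: 23.95x + 40.00y = 0.3213
Solving, x = 7.628 × 10^-3 mol, y = 3.465 × 10^-3 mol
mass of LiOH = 7.628 × 10^-3 × 23.95 = 0.1827 g

0.1827 g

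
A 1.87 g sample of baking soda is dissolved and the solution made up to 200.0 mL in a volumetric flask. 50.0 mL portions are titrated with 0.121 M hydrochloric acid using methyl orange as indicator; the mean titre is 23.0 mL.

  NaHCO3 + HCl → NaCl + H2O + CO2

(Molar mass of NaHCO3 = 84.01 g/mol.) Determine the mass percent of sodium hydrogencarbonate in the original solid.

n(HCl) per titration = 0.0230 × 0.121 = 2.78 × 10^-3 mol
n(NaHCO3) in each aliquot = 2.78 × 10^-3 mol (1:1 ratio)
n(NaHCO3) in the whole flask = 2.78 × 10^-3 × 200.0/50.0 = 0.0111 mol
mass of NaHCO3 = 0.0111 × 84.01 = 0.935 g
% NaHCO3 = 0.935 / 1.87 × 100 = 50.0 %

50.0 %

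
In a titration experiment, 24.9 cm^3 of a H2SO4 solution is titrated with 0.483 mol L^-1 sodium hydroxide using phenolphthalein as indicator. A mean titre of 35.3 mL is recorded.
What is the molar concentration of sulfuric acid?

0.342 mol/L

H2SO4 + 2 NaOH → Na2SO4 + 2 H2O
n(NaOH) = 0.0353 L × 0.483 mol/L = 0.0170 mol
From the 1:2 mole ratio, n(H2SO4) = 1/2 × 0.0170 = 8.52 × 10^-3 mol
[H2SO4] = 8.52 × 10^-3 mol / 0.0249 L = 0.342 mol/L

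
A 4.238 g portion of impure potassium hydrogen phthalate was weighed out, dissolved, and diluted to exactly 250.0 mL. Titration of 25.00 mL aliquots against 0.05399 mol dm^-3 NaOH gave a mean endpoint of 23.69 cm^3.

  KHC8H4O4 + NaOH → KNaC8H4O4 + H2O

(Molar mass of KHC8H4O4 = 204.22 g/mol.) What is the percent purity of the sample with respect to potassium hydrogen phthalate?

61.63 %

n(NaOH) per titration = 0.02369 × 0.05399 = 1.279 × 10^-3 mol
n(KHC8H4O4) in each aliquot = 1.279 × 10^-3 mol (1:1 ratio)
n(KHC8H4O4) in the whole flask = 1.279 × 10^-3 × 250.0/25.00 = 0.01279 mol
mass of KHC8H4O4 = 0.01279 × 204.22 = 2.612 g
% KHC8H4O4 = 2.612 / 4.238 × 100 = 61.63 %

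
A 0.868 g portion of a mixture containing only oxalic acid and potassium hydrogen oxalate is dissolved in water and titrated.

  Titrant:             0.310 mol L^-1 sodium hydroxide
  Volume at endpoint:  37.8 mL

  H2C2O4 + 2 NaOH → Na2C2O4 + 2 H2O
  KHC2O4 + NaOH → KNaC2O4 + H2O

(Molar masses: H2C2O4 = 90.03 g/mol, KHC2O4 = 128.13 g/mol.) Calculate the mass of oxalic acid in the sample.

0.343 g

n(NaOH) = 0.0378 × 0.310 = 0.0117 mol
Let x = n(H2C2O4), y = n(KHC2O4).
Titrant: 2x + 1y = 0.0117;  mass: 90.03x + 128.13y = 0.868
Solving, x = 3.81 × 10^-3 mol, y = 4.10 × 10^-3 mol
mass of H2C2O4 = 3.81 × 10^-3 × 90.03 = 0.343 g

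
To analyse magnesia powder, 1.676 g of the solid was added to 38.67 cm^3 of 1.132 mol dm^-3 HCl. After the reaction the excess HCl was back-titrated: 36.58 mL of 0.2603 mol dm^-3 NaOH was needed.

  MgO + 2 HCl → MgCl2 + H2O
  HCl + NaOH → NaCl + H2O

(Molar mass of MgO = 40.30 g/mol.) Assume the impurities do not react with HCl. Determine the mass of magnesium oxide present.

n(HCl) added = 0.03867 × 1.132 = 0.04377 mol
n(NaOH) used in back-titration = 0.03658 × 0.2603 = 9.522 × 10^-3 mol
n(HCl) left over = 9.522 × 10^-3 mol (1:1 ratio)
n(HCl) consumed by analyte = 0.04377 − 9.522 × 10^-3 = 0.03425 mol
From the 1:2 ratio, n(MgO) = 1/2 × 0.03425 = 0.01713 mol
mass of MgO = 0.01713 × 40.30 = 0.6902 g

0.6902 g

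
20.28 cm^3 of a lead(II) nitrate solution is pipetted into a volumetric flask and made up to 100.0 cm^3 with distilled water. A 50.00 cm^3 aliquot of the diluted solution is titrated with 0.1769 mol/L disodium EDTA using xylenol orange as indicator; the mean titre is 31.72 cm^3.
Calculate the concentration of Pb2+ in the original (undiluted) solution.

Pb^2+ + EDTA^4- → [Pb(EDTA)]^2-
n(EDTA) = 0.03172 × 0.1769 = 5.611 × 10^-3 mol
n(Pb2+) in the aliquot = 5.611 × 10^-3 mol (1:1 ratio)
[Pb2+]_dilute = 5.611 × 10^-3 / 0.05000 = 0.1122 mol/L
Dilution factor = 100.0 / 20.28 = 4.931
[Pb2+]_stock = 0.1122 × 4.931 = 0.5534 mol/L

0.5534 mol/L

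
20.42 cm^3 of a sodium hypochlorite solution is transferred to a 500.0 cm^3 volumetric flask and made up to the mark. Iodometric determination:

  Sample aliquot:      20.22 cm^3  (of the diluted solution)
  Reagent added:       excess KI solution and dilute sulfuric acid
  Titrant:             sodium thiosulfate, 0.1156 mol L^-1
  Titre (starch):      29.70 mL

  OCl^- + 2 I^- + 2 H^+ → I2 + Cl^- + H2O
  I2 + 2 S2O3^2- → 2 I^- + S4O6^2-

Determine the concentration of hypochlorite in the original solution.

2.079 mol/L

n(S2O3^2-) = 0.02970 × 0.1156 = 3.433 × 10^-3 mol
n(I2) = n(S2O3^2-)/2 = 1.717 × 10^-3 mol
n(OCl^-) in the aliquot = 1.717 × 10^-3 mol (1:1 ratio)
[OCl^-]_dilute = 1.717 × 10^-3 / 0.02022 = 0.08490 mol/L
[OCl^-]_original = 0.08490 × 500.0/20.42 = 2.079 mol/L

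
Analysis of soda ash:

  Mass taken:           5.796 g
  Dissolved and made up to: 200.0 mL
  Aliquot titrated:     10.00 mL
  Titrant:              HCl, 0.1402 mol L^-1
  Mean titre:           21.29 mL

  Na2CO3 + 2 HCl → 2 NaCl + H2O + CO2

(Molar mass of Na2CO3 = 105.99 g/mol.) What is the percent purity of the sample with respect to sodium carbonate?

54.58 %

n(HCl) per titration = 0.02129 × 0.1402 = 2.985 × 10^-3 mol
From the 1:2 ratio, n(Na2CO3) in each aliquot = 1/2 × 2.985 × 10^-3 = 1.492 × 10^-3 mol
n(Na2CO3) in the whole flask = 1.492 × 10^-3 × 200.0/10.00 = 0.02985 mol
mass of Na2CO3 = 0.02985 × 105.99 = 3.164 g
% Na2CO3 = 3.164 / 5.796 × 100 = 54.58 %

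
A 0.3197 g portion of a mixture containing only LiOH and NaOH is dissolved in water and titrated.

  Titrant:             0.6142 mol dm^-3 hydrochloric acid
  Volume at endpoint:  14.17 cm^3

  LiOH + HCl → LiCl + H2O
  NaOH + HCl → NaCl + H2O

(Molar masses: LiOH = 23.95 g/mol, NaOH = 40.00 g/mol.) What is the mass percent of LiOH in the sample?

13.27 %

n(HCl) = 0.01417 × 0.6142 = 8.703 × 10^-3 mol
Let x = n(LiOH), y = n(NaOH).
Titrant: 1x + 1y = 8.703 × 10^-3;  mass: 23.95x + 40.00y = 0.3197
Solving, x = 1.771 × 10^-3 mol, y = 6.932 × 10^-3 mol
mass of LiOH = 1.771 × 10^-3 × 23.95 = 0.04242 g
% LiOH = 0.04242 / 0.3197 × 100 = 13.27 %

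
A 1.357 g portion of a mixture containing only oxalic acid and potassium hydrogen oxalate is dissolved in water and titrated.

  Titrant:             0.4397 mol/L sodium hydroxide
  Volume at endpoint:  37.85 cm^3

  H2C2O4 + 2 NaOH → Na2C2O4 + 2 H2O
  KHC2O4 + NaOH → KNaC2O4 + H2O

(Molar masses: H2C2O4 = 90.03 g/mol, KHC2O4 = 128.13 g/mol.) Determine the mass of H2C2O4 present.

n(NaOH) = 0.03785 × 0.4397 = 0.01664 mol
Let x = n(H2C2O4), y = n(KHC2O4).
Titrant: 2x + 1y = 0.01664;  mass: 90.03x + 128.13y = 1.357
Solving, x = 4.665 × 10^-3 mol, y = 7.313 × 10^-3 mol
mass of H2C2O4 = 4.665 × 10^-3 × 90.03 = 0.4200 g

0.4200 g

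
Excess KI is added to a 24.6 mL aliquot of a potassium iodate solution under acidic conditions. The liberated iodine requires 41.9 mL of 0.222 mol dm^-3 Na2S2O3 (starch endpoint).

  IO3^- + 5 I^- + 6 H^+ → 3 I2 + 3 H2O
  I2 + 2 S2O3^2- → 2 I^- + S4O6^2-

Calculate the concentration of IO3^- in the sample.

n(S2O3^2-) = 0.0419 × 0.222 = 9.30 × 10^-3 mol
n(I2) = n(S2O3^2-)/2 = 4.65 × 10^-3 mol
From the 1:3 ratio, n(IO3^-) in the aliquot = 1/3 × 4.65 × 10^-3 = 1.55 × 10^-3 mol
[IO3^-] = 1.55 × 10^-3 / 0.0246 = 0.0630 mol/L

0.0630 mol/L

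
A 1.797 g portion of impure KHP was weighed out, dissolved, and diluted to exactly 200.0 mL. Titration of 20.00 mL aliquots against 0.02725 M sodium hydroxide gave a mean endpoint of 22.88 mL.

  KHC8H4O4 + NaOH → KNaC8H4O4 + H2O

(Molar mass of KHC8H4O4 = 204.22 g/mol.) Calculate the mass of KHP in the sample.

n(NaOH) per titration = 0.02288 × 0.02725 = 6.235 × 10^-4 mol
n(KHC8H4O4) in each aliquot = 6.235 × 10^-4 mol (1:1 ratio)
n(KHC8H4O4) in the whole flask = 6.235 × 10^-4 × 200.0/20.00 = 6.235 × 10^-3 mol
mass of KHC8H4O4 = 6.235 × 10^-3 × 204.22 = 1.273 g

1.273 g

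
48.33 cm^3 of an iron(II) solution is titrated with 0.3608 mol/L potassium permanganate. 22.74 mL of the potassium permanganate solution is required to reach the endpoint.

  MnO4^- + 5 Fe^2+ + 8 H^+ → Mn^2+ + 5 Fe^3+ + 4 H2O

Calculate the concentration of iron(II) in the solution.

0.8488 mol/L

n(KMnO4) = 0.02274 L × 0.3608 mol/L = 8.205 × 10^-3 mol
From the 5:1 mole ratio, n(Fe2+) = 5/1 × 8.205 × 10^-3 = 0.04102 mol
[Fe2+] = 0.04102 mol / 0.04833 L = 0.8488 mol/L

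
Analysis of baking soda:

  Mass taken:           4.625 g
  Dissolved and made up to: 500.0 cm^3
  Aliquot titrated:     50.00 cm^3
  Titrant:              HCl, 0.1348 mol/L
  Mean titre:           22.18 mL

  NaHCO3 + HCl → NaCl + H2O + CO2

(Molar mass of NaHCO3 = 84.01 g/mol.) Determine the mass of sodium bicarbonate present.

n(HCl) per titration = 0.02218 × 0.1348 = 2.990 × 10^-3 mol
n(NaHCO3) in each aliquot = 2.990 × 10^-3 mol (1:1 ratio)
n(NaHCO3) in the whole flask = 2.990 × 10^-3 × 500.0/50.00 = 0.02990 mol
mass of NaHCO3 = 0.02990 × 84.01 = 2.512 g

2.512 g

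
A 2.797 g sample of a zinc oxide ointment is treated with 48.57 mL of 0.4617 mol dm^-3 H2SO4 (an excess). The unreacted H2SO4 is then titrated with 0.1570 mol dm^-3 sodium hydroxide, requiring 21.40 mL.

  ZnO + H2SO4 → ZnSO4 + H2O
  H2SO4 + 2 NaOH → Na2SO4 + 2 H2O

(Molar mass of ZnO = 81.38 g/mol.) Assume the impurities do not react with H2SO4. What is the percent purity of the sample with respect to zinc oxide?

n(H2SO4) added = 0.04857 × 0.4617 = 0.02242 mol
n(NaOH) used in back-titration = 0.02140 × 0.1570 = 3.360 × 10^-3 mol
From the 1:2 ratio, n(H2SO4) left over = 1/2 × 3.360 × 10^-3 = 1.680 × 10^-3 mol
n(H2SO4) consumed by analyte = 0.02242 − 1.680 × 10^-3 = 0.02074 mol
n(ZnO) = 0.02074 mol (1:1 ratio)
mass of ZnO = 0.02074 × 81.38 = 1.688 g
% ZnO = 1.688 / 2.797 × 100 = 60.36 %

60.36 %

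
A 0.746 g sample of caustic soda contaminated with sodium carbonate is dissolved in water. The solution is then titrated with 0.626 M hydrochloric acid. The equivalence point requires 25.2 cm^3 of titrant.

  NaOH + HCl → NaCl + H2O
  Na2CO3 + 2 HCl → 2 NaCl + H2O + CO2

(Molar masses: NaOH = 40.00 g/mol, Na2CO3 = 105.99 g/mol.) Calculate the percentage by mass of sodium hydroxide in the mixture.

37.1 %

n(HCl) = 0.0252 × 0.626 = 0.0158 mol
Let x = n(NaOH), y = n(Na2CO3).
Titrant: 1x + 2y = 0.0158;  mass: 40.00x + 105.99y = 0.746
Solving, x = 6.93 × 10^-3 mol, y = 4.42 × 10^-3 mol
mass of NaOH = 6.93 × 10^-3 × 40.00 = 0.277 g
% NaOH = 0.277 / 0.746 × 100 = 37.1 %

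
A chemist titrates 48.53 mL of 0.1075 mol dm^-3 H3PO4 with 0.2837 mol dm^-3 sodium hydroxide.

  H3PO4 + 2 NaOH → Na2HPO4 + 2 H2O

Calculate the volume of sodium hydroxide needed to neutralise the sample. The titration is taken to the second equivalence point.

n(H3PO4) = 0.04853 L × 0.1075 mol/L = 5.217 × 10^-3 mol
From the 2:1 stoichiometry, n(NaOH) = 2/1 × 5.217 × 10^-3 = 0.01043 mol
V(NaOH) = 0.01043 mol / 0.2837 mol/L = 0.03678 L = 36.78 mL

36.78 mL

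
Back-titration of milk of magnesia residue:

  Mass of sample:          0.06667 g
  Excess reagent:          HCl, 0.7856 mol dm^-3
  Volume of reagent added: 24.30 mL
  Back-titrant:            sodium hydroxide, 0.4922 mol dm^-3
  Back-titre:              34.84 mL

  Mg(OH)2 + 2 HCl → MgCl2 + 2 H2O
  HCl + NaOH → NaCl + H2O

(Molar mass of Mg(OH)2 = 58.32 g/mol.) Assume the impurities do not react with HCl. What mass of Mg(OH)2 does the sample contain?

n(HCl) added = 0.02430 × 0.7856 = 0.01909 mol
n(NaOH) used in back-titration = 0.03484 × 0.4922 = 0.01715 mol
n(HCl) left over = 0.01715 mol (1:1 ratio)
n(HCl) consumed by analyte = 0.01909 − 0.01715 = 1.942 × 10^-3 mol
From the 1:2 ratio, n(Mg(OH)2) = 1/2 × 1.942 × 10^-3 = 9.709 × 10^-4 mol
mass of Mg(OH)2 = 9.709 × 10^-4 × 58.32 = 0.05662 g

0.05662 g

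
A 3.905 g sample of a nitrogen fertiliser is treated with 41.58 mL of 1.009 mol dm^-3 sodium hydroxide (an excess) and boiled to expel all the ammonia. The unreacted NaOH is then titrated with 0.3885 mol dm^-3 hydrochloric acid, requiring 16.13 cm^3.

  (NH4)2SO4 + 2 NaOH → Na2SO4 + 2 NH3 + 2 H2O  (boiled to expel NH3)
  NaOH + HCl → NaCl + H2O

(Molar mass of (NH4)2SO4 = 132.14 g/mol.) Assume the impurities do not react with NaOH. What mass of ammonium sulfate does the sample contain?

n(NaOH) added = 0.04158 × 1.009 = 0.04195 mol
n(HCl) used in back-titration = 0.01613 × 0.3885 = 6.267 × 10^-3 mol
n(NaOH) left over = 6.267 × 10^-3 mol (1:1 ratio)
n(NaOH) consumed by analyte = 0.04195 − 6.267 × 10^-3 = 0.03569 mol
From the 1:2 ratio, n((NH4)2SO4) = 1/2 × 0.03569 = 0.01784 mol
mass of (NH4)2SO4 = 0.01784 × 132.14 = 2.358 g

2.358 g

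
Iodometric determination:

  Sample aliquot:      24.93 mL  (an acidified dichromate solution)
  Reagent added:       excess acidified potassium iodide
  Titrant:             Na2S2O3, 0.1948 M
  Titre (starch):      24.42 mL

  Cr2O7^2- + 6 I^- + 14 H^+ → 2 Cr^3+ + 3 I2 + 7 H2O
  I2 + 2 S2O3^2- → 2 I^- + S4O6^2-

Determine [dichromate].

0.03180 M

n(S2O3^2-) = 0.02442 × 0.1948 = 4.757 × 10^-3 mol
n(I2) = n(S2O3^2-)/2 = 2.379 × 10^-3 mol
From the 1:3 ratio, n(Cr2O7^2-) in the aliquot = 1/3 × 2.379 × 10^-3 = 7.928 × 10^-4 mol
[Cr2O7^2-] = 7.928 × 10^-4 / 0.02493 = 0.03180 mol/L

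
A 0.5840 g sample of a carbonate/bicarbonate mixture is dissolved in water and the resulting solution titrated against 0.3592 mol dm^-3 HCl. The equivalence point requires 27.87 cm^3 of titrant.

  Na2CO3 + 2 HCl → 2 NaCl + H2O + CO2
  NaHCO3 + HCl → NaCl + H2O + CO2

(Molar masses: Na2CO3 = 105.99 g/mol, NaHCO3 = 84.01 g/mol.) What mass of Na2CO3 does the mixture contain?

0.4392 g

n(HCl) = 0.02787 × 0.3592 = 0.01001 mol
Let x = n(Na2CO3), y = n(NaHCO3).
Titrant: 2x + 1y = 0.01001;  mass: 105.99x + 84.01y = 0.5840
Solving, x = 4.143 × 10^-3 mol, y = 1.724 × 10^-3 mol
mass of Na2CO3 = 4.143 × 10^-3 × 105.99 = 0.4392 g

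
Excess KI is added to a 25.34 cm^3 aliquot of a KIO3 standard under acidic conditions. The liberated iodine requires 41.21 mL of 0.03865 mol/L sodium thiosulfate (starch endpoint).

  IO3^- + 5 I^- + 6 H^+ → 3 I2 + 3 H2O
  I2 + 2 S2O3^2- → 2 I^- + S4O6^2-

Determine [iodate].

0.01048 mol/L

n(S2O3^2-) = 0.04121 × 0.03865 = 1.593 × 10^-3 mol
n(I2) = n(S2O3^2-)/2 = 7.964 × 10^-4 mol
From the 1:3 ratio, n(IO3^-) in the aliquot = 1/3 × 7.964 × 10^-4 = 2.655 × 10^-4 mol
[IO3^-] = 2.655 × 10^-4 / 0.02534 = 0.01048 mol/L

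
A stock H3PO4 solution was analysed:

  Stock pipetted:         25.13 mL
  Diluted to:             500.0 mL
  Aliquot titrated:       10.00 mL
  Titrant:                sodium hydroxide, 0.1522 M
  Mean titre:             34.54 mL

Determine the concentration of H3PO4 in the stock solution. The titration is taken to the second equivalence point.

H3PO4 + 2 NaOH → Na2HPO4 + 2 H2O
n(NaOH) = 0.03454 × 0.1522 = 5.257 × 10^-3 mol
From the 1:2 ratio, n(H3PO4) in the aliquot = 1/2 × 5.257 × 10^-3 = 2.628 × 10^-3 mol
[H3PO4]_dilute = 2.628 × 10^-3 / 0.01000 = 0.2628 mol/L
Dilution factor = 500.0 / 25.13 = 19.90
[H3PO4]_stock = 0.2628 × 19.90 = 5.230 mol/L

5.230 M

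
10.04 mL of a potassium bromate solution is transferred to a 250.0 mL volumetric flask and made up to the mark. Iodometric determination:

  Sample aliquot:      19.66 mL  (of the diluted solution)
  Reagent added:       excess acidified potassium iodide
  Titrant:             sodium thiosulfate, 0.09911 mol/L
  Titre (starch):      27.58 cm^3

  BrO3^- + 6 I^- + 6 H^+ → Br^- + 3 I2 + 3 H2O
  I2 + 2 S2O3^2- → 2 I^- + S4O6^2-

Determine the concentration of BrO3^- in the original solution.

n(S2O3^2-) = 0.02758 × 0.09911 = 2.733 × 10^-3 mol
n(I2) = n(S2O3^2-)/2 = 1.367 × 10^-3 mol
From the 1:3 ratio, n(BrO3^-) in the aliquot = 1/3 × 1.367 × 10^-3 = 4.556 × 10^-4 mol
[BrO3^-]_dilute = 4.556 × 10^-4 / 0.01966 = 0.02317 mol/L
[BrO3^-]_original = 0.02317 × 250.0/10.04 = 0.5770 mol/L

0.5770 mol/L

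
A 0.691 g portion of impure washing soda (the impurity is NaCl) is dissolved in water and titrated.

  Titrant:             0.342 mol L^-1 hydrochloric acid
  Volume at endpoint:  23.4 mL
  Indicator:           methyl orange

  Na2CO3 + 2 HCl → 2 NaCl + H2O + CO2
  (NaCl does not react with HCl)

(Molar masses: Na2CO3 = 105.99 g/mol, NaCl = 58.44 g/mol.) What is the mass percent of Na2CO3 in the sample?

n(HCl) = 0.0234 × 0.342 = 8.00 × 10^-3 mol
Let x = n(Na2CO3), y = n(NaCl).
Titrant: 2x = 8.00 × 10^-3;  mass: 105.99x + 58.44y = 0.691
Solving, x = 4.00 × 10^-3 mol, y = 4.57 × 10^-3 mol
mass of Na2CO3 = 4.00 × 10^-3 × 105.99 = 0.424 g
% Na2CO3 = 0.424 / 0.691 × 100 = 61.4 %

61.4 %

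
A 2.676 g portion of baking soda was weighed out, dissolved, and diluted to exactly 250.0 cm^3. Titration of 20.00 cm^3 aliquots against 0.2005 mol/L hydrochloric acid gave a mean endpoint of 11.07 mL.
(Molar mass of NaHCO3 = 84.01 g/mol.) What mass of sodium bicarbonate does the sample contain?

NaHCO3 + HCl → NaCl + H2O + CO2
n(HCl) per titration = 0.01107 × 0.2005 = 2.220 × 10^-3 mol
n(NaHCO3) in each aliquot = 2.220 × 10^-3 mol (1:1 ratio)
n(NaHCO3) in the whole flask = 2.220 × 10^-3 × 250.0/20.00 = 0.02774 mol
mass of NaHCO3 = 0.02774 × 84.01 = 2.331 g

2.331 g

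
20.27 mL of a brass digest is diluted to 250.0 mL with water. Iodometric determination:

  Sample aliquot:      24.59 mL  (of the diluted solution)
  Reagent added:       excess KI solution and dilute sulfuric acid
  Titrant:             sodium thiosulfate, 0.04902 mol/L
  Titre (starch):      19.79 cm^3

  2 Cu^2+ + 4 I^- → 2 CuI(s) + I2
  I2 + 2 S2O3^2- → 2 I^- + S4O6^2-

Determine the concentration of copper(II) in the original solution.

0.4866 mol/L

n(S2O3^2-) = 0.01979 × 0.04902 = 9.701 × 10^-4 mol
n(I2) = n(S2O3^2-)/2 = 4.851 × 10^-4 mol
From the 2:1 ratio, n(Cu2+) in the aliquot = 2/1 × 4.851 × 10^-4 = 9.701 × 10^-4 mol
[Cu2+]_dilute = 9.701 × 10^-4 / 0.02459 = 0.03945 mol/L
[Cu2+]_original = 0.03945 × 250.0/20.27 = 0.4866 mol/L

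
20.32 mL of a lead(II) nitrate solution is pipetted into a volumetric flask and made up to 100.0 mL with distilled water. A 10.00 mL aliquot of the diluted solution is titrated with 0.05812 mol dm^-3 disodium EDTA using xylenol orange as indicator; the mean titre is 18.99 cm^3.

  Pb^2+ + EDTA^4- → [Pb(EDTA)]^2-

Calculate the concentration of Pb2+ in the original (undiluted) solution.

0.5432 mol/L

n(EDTA) = 0.01899 × 0.05812 = 1.104 × 10^-3 mol
n(Pb2+) in the aliquot = 1.104 × 10^-3 mol (1:1 ratio)
[Pb2+]_dilute = 1.104 × 10^-3 / 0.01000 = 0.1104 mol/L
Dilution factor = 100.0 / 20.32 = 4.921
[Pb2+]_stock = 0.1104 × 4.921 = 0.5432 mol/L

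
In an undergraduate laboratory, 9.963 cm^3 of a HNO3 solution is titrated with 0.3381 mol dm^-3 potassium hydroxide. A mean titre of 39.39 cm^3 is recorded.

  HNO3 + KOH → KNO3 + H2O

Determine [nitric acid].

n(KOH) = 0.03939 L × 0.3381 mol/L = 0.01332 mol
n(HNO3) = 0.01332 mol (1:1 mole ratio)
[HNO3] = 0.01332 mol / 0.009963 L = 1.337 mol/L

1.337 mol/L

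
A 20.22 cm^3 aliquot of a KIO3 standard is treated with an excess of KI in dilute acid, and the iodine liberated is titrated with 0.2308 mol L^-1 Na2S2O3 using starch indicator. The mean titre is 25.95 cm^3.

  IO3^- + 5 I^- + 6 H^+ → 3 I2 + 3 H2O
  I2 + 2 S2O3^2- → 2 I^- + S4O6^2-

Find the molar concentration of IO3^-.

0.04937 mol/L

n(S2O3^2-) = 0.02595 × 0.2308 = 5.989 × 10^-3 mol
n(I2) = n(S2O3^2-)/2 = 2.995 × 10^-3 mol
From the 1:3 ratio, n(IO3^-) in the aliquot = 1/3 × 2.995 × 10^-3 = 9.982 × 10^-4 mol
[IO3^-] = 9.982 × 10^-4 / 0.02022 = 0.04937 mol/L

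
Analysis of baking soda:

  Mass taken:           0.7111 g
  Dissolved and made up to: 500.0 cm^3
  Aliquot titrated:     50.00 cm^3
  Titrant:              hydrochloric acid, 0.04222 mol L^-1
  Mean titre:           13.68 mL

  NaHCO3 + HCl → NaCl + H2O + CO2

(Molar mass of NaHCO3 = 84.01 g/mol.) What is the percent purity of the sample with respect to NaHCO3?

n(HCl) per titration = 0.01368 × 0.04222 = 5.776 × 10^-4 mol
n(NaHCO3) in each aliquot = 5.776 × 10^-4 mol (1:1 ratio)
n(NaHCO3) in the whole flask = 5.776 × 10^-4 × 500.0/50.00 = 5.776 × 10^-3 mol
mass of NaHCO3 = 5.776 × 10^-3 × 84.01 = 0.4852 g
% NaHCO3 = 0.4852 / 0.7111 × 100 = 68.23 %

68.23 %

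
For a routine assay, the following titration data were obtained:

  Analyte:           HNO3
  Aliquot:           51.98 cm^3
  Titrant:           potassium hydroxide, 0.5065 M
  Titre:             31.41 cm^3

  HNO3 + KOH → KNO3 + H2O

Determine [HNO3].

0.3061 M

n(KOH) = 0.03141 L × 0.5065 mol/L = 0.01591 mol
n(HNO3) = 0.01591 mol (1:1 mole ratio)
[HNO3] = 0.01591 mol / 0.05198 L = 0.3061 mol/L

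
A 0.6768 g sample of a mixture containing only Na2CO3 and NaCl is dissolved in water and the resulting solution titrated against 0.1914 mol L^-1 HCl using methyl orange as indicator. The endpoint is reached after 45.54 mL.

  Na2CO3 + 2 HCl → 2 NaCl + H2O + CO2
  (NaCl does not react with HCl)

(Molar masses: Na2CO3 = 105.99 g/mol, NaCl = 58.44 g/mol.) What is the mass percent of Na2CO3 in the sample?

n(HCl) = 0.04554 × 0.1914 = 8.716 × 10^-3 mol
Let x = n(Na2CO3), y = n(NaCl).
Titrant: 2x = 8.716 × 10^-3;  mass: 105.99x + 58.44y = 0.6768
Solving, x = 4.358 × 10^-3 mol, y = 3.677 × 10^-3 mol
mass of Na2CO3 = 4.358 × 10^-3 × 105.99 = 0.4619 g
% Na2CO3 = 0.4619 / 0.6768 × 100 = 68.25 %

68.25 %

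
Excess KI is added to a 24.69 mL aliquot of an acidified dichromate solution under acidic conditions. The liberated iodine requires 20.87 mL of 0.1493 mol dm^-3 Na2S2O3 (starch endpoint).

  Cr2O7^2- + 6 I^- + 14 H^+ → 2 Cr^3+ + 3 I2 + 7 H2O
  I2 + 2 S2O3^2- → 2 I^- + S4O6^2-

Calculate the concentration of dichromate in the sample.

0.02103 mol/L

n(S2O3^2-) = 0.02087 × 0.1493 = 3.116 × 10^-3 mol
n(I2) = n(S2O3^2-)/2 = 1.558 × 10^-3 mol
From the 1:3 ratio, n(Cr2O7^2-) in the aliquot = 1/3 × 1.558 × 10^-3 = 5.193 × 10^-4 mol
[Cr2O7^2-] = 5.193 × 10^-4 / 0.02469 = 0.02103 mol/L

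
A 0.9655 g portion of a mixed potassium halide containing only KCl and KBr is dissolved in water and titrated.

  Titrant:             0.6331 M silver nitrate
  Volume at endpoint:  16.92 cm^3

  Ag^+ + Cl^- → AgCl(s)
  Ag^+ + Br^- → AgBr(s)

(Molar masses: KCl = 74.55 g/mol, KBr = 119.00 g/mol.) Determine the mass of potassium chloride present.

n(AgNO3) = 0.01692 × 0.6331 = 0.01071 mol
Let x = n(KCl), y = n(KBr).
Titrant: 1x + 1y = 0.01071;  mass: 74.55x + 119.00y = 0.9655
Solving, x = 6.957 × 10^-3 mol, y = 3.755 × 10^-3 mol
mass of KCl = 6.957 × 10^-3 × 74.55 = 0.5186 g

0.5186 g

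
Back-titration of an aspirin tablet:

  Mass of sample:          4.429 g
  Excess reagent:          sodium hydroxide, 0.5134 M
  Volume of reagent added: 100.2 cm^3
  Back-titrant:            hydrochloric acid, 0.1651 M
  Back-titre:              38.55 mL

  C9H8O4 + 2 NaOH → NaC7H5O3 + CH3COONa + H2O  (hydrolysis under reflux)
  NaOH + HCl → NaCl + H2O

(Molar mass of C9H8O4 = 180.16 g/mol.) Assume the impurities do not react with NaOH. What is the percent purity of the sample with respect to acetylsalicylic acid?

91.68 %

n(NaOH) added = 0.1002 × 0.5134 = 0.05144 mol
n(HCl) used in back-titration = 0.03855 × 0.1651 = 6.365 × 10^-3 mol
n(NaOH) left over = 6.365 × 10^-3 mol (1:1 ratio)
n(NaOH) consumed by analyte = 0.05144 − 6.365 × 10^-3 = 0.04508 mol
From the 1:2 ratio, n(C9H8O4) = 1/2 × 0.04508 = 0.02254 mol
mass of C9H8O4 = 0.02254 × 180.16 = 4.061 g
% C9H8O4 = 4.061 / 4.429 × 100 = 91.68 %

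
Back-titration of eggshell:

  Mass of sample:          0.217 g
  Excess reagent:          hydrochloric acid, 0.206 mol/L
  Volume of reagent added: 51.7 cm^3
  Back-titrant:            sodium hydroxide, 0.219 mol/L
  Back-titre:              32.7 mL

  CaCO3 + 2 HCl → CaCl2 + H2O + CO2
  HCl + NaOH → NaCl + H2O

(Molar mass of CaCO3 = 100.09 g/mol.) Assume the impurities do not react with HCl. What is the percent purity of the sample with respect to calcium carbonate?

n(HCl) added = 0.0517 × 0.206 = 0.0107 mol
n(NaOH) used in back-titration = 0.0327 × 0.219 = 7.16 × 10^-3 mol
n(HCl) left over = 7.16 × 10^-3 mol (1:1 ratio)
n(HCl) consumed by analyte = 0.0107 − 7.16 × 10^-3 = 3.49 × 10^-3 mol
From the 1:2 ratio, n(CaCO3) = 1/2 × 3.49 × 10^-3 = 1.74 × 10^-3 mol
mass of CaCO3 = 1.74 × 10^-3 × 100.09 = 0.175 g
% CaCO3 = 0.175 / 0.217 × 100 = 80.5 %

80.5 %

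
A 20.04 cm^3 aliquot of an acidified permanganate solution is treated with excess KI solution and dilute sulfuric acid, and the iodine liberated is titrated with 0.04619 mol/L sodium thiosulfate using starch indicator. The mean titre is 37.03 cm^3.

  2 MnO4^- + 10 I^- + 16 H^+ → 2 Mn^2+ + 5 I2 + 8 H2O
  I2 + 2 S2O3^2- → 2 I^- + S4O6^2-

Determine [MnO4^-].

n(S2O3^2-) = 0.03703 × 0.04619 = 1.710 × 10^-3 mol
n(I2) = n(S2O3^2-)/2 = 8.552 × 10^-4 mol
From the 2:5 ratio, n(MnO4^-) in the aliquot = 2/5 × 8.552 × 10^-4 = 3.421 × 10^-4 mol
[MnO4^-] = 3.421 × 10^-4 / 0.02004 = 0.01707 mol/L

0.01707 mol/L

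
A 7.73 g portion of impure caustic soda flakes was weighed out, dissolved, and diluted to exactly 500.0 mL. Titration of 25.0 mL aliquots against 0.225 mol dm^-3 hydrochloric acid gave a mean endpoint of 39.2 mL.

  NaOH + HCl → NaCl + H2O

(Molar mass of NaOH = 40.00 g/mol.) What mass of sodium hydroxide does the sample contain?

7.06 g

n(HCl) per titration = 0.0392 × 0.225 = 8.82 × 10^-3 mol
n(NaOH) in each aliquot = 8.82 × 10^-3 mol (1:1 ratio)
n(NaOH) in the whole flask = 8.82 × 10^-3 × 500.0/25.0 = 0.176 mol
mass of NaOH = 0.176 × 40.00 = 7.06 g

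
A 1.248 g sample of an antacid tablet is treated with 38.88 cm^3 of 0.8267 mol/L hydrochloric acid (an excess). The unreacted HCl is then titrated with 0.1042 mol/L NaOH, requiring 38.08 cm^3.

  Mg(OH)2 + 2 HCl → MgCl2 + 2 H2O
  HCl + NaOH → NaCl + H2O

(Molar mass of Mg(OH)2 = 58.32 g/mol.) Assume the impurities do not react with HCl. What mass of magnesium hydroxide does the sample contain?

n(HCl) added = 0.03888 × 0.8267 = 0.03214 mol
n(NaOH) used in back-titration = 0.03808 × 0.1042 = 3.968 × 10^-3 mol
n(HCl) left over = 3.968 × 10^-3 mol (1:1 ratio)
n(HCl) consumed by analyte = 0.03214 − 3.968 × 10^-3 = 0.02817 mol
From the 1:2 ratio, n(Mg(OH)2) = 1/2 × 0.02817 = 0.01409 mol
mass of Mg(OH)2 = 0.01409 × 58.32 = 0.8216 g

0.8216 g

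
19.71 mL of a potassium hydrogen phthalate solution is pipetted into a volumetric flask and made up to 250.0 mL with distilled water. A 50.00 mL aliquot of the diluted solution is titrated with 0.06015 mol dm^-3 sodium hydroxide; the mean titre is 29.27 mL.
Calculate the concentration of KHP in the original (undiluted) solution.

KHC8H4O4 + NaOH → KNaC8H4O4 + H2O
n(NaOH) = 0.02927 × 0.06015 = 1.761 × 10^-3 mol
n(KHC8H4O4) in the aliquot = 1.761 × 10^-3 mol (1:1 ratio)
[KHC8H4O4]_dilute = 1.761 × 10^-3 / 0.05000 = 0.03521 mol/L
Dilution factor = 250.0 / 19.71 = 12.68
[KHC8H4O4]_stock = 0.03521 × 12.68 = 0.4466 mol/L

0.4466 mol/L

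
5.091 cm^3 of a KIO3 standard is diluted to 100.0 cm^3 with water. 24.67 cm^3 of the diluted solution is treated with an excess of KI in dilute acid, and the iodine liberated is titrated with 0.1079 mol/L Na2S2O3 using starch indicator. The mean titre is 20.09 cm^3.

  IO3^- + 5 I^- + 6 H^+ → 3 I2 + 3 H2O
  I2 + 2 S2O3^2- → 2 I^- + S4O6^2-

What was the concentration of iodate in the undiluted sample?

0.2877 mol/L

n(S2O3^2-) = 0.02009 × 0.1079 = 2.168 × 10^-3 mol
n(I2) = n(S2O3^2-)/2 = 1.084 × 10^-3 mol
From the 1:3 ratio, n(IO3^-) in the aliquot = 1/3 × 1.084 × 10^-3 = 3.613 × 10^-4 mol
[IO3^-]_dilute = 3.613 × 10^-4 / 0.02467 = 0.01464 mol/L
[IO3^-]_original = 0.01464 × 100.0/5.091 = 0.2877 mol/L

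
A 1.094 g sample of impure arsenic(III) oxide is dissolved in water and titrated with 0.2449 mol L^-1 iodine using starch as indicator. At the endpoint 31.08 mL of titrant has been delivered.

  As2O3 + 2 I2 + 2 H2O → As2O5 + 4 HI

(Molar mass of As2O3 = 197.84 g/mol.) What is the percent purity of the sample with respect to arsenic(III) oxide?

68.82 %

n(I2) = 0.03108 L × 0.2449 mol/L = 7.611 × 10^-3 mol
From the 1:2 ratio, n(As2O3) = 1/2 × 7.611 × 10^-3 = 3.806 × 10^-3 mol
mass of As2O3 = 3.806 × 10^-3 × 197.84 g/mol = 0.7529 g
% As2O3 = 0.7529 / 1.094 × 100 = 68.82 %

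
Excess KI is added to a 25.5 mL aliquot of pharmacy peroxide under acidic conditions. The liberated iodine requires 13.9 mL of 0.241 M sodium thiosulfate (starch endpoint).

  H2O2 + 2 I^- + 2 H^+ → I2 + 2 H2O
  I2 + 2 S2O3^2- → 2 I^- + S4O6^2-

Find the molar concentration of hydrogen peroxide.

0.0657 M

n(S2O3^2-) = 0.0139 × 0.241 = 3.35 × 10^-3 mol
n(I2) = n(S2O3^2-)/2 = 1.67 × 10^-3 mol
n(H2O2) in the aliquot = 1.67 × 10^-3 mol (1:1 ratio)
[H2O2] = 1.67 × 10^-3 / 0.0255 = 0.0657 mol/L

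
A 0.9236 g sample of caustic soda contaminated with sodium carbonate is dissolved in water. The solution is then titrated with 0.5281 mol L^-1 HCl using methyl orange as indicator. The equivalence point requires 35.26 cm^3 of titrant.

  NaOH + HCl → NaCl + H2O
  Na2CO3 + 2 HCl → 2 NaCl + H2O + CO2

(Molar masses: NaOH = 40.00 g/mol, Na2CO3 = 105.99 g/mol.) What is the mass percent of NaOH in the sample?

n(HCl) = 0.03526 × 0.5281 = 0.01862 mol
Let x = n(NaOH), y = n(Na2CO3).
Titrant: 1x + 2y = 0.01862;  mass: 40.00x + 105.99y = 0.9236
Solving, x = 4.864 × 10^-3 mol, y = 6.878 × 10^-3 mol
mass of NaOH = 4.864 × 10^-3 × 40.00 = 0.1946 g
% NaOH = 0.1946 / 0.9236 × 100 = 21.07 %

21.07 %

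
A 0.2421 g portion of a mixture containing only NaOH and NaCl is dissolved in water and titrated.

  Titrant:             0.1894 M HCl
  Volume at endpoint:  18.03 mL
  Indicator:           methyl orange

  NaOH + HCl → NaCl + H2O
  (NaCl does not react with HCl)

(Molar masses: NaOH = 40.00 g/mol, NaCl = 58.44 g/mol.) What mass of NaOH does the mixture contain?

0.1366 g

n(HCl) = 0.01803 × 0.1894 = 3.415 × 10^-3 mol
Let x = n(NaOH), y = n(NaCl).
Titrant: 1x = 3.415 × 10^-3;  mass: 40.00x + 58.44y = 0.2421
Solving, x = 3.415 × 10^-3 mol, y = 1.805 × 10^-3 mol
mass of NaOH = 3.415 × 10^-3 × 40.00 = 0.1366 g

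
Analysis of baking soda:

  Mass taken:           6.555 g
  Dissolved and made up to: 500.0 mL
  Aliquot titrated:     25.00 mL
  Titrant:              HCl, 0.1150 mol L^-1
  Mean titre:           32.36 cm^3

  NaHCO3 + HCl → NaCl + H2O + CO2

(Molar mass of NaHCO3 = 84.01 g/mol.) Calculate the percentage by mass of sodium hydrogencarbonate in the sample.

95.39 %

n(HCl) per titration = 0.03236 × 0.1150 = 3.721 × 10^-3 mol
n(NaHCO3) in each aliquot = 3.721 × 10^-3 mol (1:1 ratio)
n(NaHCO3) in the whole flask = 3.721 × 10^-3 × 500.0/25.00 = 0.07443 mol
mass of NaHCO3 = 0.07443 × 84.01 = 6.253 g
% NaHCO3 = 6.253 / 6.555 × 100 = 95.39 %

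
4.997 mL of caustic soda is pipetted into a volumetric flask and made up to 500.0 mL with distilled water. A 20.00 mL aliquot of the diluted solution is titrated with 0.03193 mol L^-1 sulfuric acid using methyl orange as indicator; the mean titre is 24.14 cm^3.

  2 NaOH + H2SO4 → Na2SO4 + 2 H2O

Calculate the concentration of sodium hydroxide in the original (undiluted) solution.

n(H2SO4) = 0.02414 × 0.03193 = 7.708 × 10^-4 mol
From the 2:1 ratio, n(NaOH) in the aliquot = 2/1 × 7.708 × 10^-4 = 1.542 × 10^-3 mol
[NaOH]_dilute = 1.542 × 10^-3 / 0.02000 = 0.07708 mol/L
Dilution factor = 500.0 / 4.997 = 100.1
[NaOH]_stock = 0.07708 × 100.1 = 7.713 mol/L

7.713 mol/L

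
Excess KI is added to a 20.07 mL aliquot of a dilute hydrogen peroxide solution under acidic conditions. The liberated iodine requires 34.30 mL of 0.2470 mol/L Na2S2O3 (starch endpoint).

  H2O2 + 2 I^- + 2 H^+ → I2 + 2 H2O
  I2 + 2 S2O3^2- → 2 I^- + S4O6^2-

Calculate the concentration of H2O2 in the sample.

0.2111 mol/L

n(S2O3^2-) = 0.03430 × 0.2470 = 8.472 × 10^-3 mol
n(I2) = n(S2O3^2-)/2 = 4.236 × 10^-3 mol
n(H2O2) in the aliquot = 4.236 × 10^-3 mol (1:1 ratio)
[H2O2] = 4.236 × 10^-3 / 0.02007 = 0.2111 mol/L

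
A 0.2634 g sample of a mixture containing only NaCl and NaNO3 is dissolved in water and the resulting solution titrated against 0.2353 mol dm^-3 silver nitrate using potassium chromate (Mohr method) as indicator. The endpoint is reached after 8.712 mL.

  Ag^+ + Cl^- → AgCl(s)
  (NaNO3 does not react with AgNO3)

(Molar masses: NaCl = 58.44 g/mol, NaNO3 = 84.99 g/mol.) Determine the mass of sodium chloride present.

0.1198 g

n(AgNO3) = 0.008712 × 0.2353 = 2.050 × 10^-3 mol
Let x = n(NaCl), y = n(NaNO3).
Titrant: 1x = 2.050 × 10^-3;  mass: 58.44x + 84.99y = 0.2634
Solving, x = 2.050 × 10^-3 mol, y = 1.690 × 10^-3 mol
mass of NaCl = 2.050 × 10^-3 × 58.44 = 0.1198 g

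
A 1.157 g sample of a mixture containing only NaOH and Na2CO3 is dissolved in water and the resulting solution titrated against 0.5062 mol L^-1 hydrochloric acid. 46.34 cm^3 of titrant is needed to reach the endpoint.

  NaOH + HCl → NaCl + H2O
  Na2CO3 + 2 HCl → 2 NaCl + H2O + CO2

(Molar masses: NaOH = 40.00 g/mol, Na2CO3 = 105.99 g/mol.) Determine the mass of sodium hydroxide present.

n(HCl) = 0.04634 × 0.5062 = 0.02346 mol
Let x = n(NaOH), y = n(Na2CO3).
Titrant: 1x + 2y = 0.02346;  mass: 40.00x + 105.99y = 1.157
Solving, x = 6.627 × 10^-3 mol, y = 8.415 × 10^-3 mol
mass of NaOH = 6.627 × 10^-3 × 40.00 = 0.2651 g

0.2651 g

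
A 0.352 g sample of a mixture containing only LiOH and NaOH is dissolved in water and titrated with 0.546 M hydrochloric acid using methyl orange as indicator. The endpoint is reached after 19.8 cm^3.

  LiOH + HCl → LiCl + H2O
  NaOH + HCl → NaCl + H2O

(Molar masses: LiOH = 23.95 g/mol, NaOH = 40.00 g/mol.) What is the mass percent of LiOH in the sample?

n(HCl) = 0.0198 × 0.546 = 0.0108 mol
Let x = n(LiOH), y = n(NaOH).
Titrant: 1x + 1y = 0.0108;  mass: 23.95x + 40.00y = 0.352
Solving, x = 5.01 × 10^-3 mol, y = 5.80 × 10^-3 mol
mass of LiOH = 5.01 × 10^-3 × 23.95 = 0.120 g
% LiOH = 0.120 / 0.352 × 100 = 34.1 %

34.1 %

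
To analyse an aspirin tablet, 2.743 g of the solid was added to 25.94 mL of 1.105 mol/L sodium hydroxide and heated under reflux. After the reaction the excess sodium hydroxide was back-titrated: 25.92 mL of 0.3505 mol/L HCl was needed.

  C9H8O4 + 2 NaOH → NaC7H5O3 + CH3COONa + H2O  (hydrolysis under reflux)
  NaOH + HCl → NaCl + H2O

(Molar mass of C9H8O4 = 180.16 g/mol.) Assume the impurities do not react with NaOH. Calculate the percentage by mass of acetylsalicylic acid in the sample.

64.30 %

n(NaOH) added = 0.02594 × 1.105 = 0.02866 mol
n(HCl) used in back-titration = 0.02592 × 0.3505 = 9.085 × 10^-3 mol
n(NaOH) left over = 9.085 × 10^-3 mol (1:1 ratio)
n(NaOH) consumed by analyte = 0.02866 − 9.085 × 10^-3 = 0.01958 mol
From the 1:2 ratio, n(C9H8O4) = 1/2 × 0.01958 = 9.789 × 10^-3 mol
mass of C9H8O4 = 9.789 × 10^-3 × 180.16 = 1.764 g
% C9H8O4 = 1.764 / 2.743 × 100 = 64.30 %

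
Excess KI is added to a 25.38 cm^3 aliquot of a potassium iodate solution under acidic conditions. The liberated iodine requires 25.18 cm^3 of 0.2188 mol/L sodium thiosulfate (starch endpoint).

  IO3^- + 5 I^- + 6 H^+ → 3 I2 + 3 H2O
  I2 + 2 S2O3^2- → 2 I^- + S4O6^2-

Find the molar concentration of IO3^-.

n(S2O3^2-) = 0.02518 × 0.2188 = 5.509 × 10^-3 mol
n(I2) = n(S2O3^2-)/2 = 2.755 × 10^-3 mol
From the 1:3 ratio, n(IO3^-) in the aliquot = 1/3 × 2.755 × 10^-3 = 9.182 × 10^-4 mol
[IO3^-] = 9.182 × 10^-4 / 0.02538 = 0.03618 mol/L

0.03618 mol/L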